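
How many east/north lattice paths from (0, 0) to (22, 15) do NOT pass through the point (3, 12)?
Number of paths = 9363499060

Total paths from (0, 0) to (22, 15): C(37, 22) = 9364199760. Paths through (3, 12): (paths (0, 0) → (3, 12)) × (paths (3, 12) → (22, 15)) = C(15, 3) · C(22, 19) = 455 · 1540 = 700700. Avoidance count = 9364199760 − 700700 = 9363499060.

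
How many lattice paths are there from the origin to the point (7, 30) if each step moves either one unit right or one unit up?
Number of paths = 10295472

A monotone lattice path from (0, 0) to (7, 30) consists of 7 east steps and 30 north steps in some order, so it is determined by which 7 of the 37 steps are east. The count is C(37, 7) = 10295472.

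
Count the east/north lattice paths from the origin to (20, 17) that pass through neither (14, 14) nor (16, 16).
Number of paths = 10733670360

Inclusion–exclusion. Total paths: C(37, 20) = 15905368710. Through P₁: C(28, 14)·C(9, 6) = 3369794400. Through P₂: C(32, 16)·C(5, 4) = 3005401950. Since P₁ is strictly southwest of P₂, a monotone path through both must visit P₁ then P₂; paths through both = C(28, 14)·C(4, 2)·C(5, 4) = 1203498000. Avoid both = 15905368710 − 3369794400 − 3005401950 + 1203498000 = 10733670360.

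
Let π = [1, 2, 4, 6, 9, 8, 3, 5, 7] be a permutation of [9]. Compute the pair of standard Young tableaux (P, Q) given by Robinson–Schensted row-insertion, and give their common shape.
P = [1, 2, 3, 5, 7] / [4, 6, 8] / [9];  Q = [1, 2, 3, 4, 5] / [6, 8, 9] / [7];  common shape = (5, 3, 1)

Row-insert the values π_1, π_2, … into P one at a time, bumping the leftmost entry strictly greater than the inserted value down to the next row. The recording tableau Q records, in position (i, j), the step at which that cell was added to P.
  Insert 1 (step 1): P = [1];  Q = [1]
  Insert 2 (step 2): P = [1, 2];  Q = [1, 2]
  Insert 4 (step 3): P = [1, 2, 4];  Q = [1, 2, 3]
  Insert 6 (step 4): P = [1, 2, 4, 6];  Q = [1, 2, 3, 4]
  Insert 9 (step 5): P = [1, 2, 4, 6, 9];  Q = [1, 2, 3, 4, 5]
  Insert 8 (step 6): P = [1, 2, 4, 6, 8] / [9];  Q = [1, 2, 3, 4, 5] / [6]
  Insert 3 (step 7): P = [1, 2, 3, 6, 8] / [4] / [9];  Q = [1, 2, 3, 4, 5] / [6] / [7]
  Insert 5 (step 8): P = [1, 2, 3, 5, 8] / [4, 6] / [9];  Q = [1, 2, 3, 4, 5] / [6, 8] / [7]
  Insert 7 (step 9): P = [1, 2, 3, 5, 7] / [4, 6, 8] / [9];  Q = [1, 2, 3, 4, 5] / [6, 8, 9] / [7]
Final shape: (5, 3, 1).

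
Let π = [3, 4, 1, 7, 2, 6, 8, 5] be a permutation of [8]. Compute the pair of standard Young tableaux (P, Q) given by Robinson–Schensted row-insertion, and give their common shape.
P = [1, 2, 5, 8] / [3, 4, 6] / [7];  Q = [1, 2, 4, 7] / [3, 5, 6] / [8];  common shape = (4, 3, 1)

Row-insert the values π_1, π_2, … into P one at a time, bumping the leftmost entry strictly greater than the inserted value down to the next row. The recording tableau Q records, in position (i, j), the step at which that cell was added to P.
  Insert 3 (step 1): P = [3];  Q = [1]
  Insert 4 (step 2): P = [3, 4];  Q = [1, 2]
  Insert 1 (step 3): P = [1, 4] / [3];  Q = [1, 2] / [3]
  Insert 7 (step 4): P = [1, 4, 7] / [3];  Q = [1, 2, 4] / [3]
  Insert 2 (step 5): P = [1, 2, 7] / [3, 4];  Q = [1, 2, 4] / [3, 5]
  Insert 6 (step 6): P = [1, 2, 6] / [3, 4, 7];  Q = [1, 2, 4] / [3, 5, 6]
  Insert 8 (step 7): P = [1, 2, 6, 8] / [3, 4, 7];  Q = [1, 2, 4, 7] / [3, 5, 6]
  Insert 5 (step 8): P = [1, 2, 5, 8] / [3, 4, 6] / [7];  Q = [1, 2, 4, 7] / [3, 5, 6] / [8]
Final shape: (4, 3, 1).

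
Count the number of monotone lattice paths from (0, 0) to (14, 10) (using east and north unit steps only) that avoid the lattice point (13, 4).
Number of paths = 1944596

Total paths from (0, 0) to (14, 10): C(24, 14) = 1961256. Paths through (13, 4): (paths (0, 0) → (13, 4)) × (paths (13, 4) → (14, 10)) = C(17, 13) · C(7, 1) = 2380 · 7 = 16660. Avoidance count = 1961256 − 16660 = 1944596.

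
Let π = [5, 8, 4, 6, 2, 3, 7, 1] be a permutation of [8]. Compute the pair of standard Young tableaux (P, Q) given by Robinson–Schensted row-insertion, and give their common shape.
P = [1, 3, 7] / [2, 6] / [4, 8] / [5];  Q = [1, 2, 7] / [3, 4] / [5, 6] / [8];  common shape = (3, 2, 2, 1)

Row-insert the values π_1, π_2, … into P one at a time, bumping the leftmost entry strictly greater than the inserted value down to the next row. The recording tableau Q records, in position (i, j), the step at which that cell was added to P.
  Insert 5 (step 1): P = [5];  Q = [1]
  Insert 8 (step 2): P = [5, 8];  Q = [1, 2]
  Insert 4 (step 3): P = [4, 8] / [5];  Q = [1, 2] / [3]
  Insert 6 (step 4): P = [4, 6] / [5, 8];  Q = [1, 2] / [3, 4]
  Insert 2 (step 5): P = [2, 6] / [4, 8] / [5];  Q = [1, 2] / [3, 4] / [5]
  Insert 3 (step 6): P = [2, 3] / [4, 6] / [5, 8];  Q = [1, 2] / [3, 4] / [5, 6]
  Insert 7 (step 7): P = [2, 3, 7] / [4, 6] / [5, 8];  Q = [1, 2, 7] / [3, 4] / [5, 6]
  Insert 1 (step 8): P = [1, 3, 7] / [2, 6] / [4, 8] / [5];  Q = [1, 2, 7] / [3, 4] / [5, 6] / [8]
Final shape: (3, 2, 2, 1).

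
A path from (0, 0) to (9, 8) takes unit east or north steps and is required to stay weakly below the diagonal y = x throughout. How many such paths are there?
Number of paths = 4862

By the reflection principle (André's argument), the number of monotone paths to (9, 8) with n ≤ m that never go above y = x is C(17, 9) − C(17, 10) = 24310 − 19448 = 4862.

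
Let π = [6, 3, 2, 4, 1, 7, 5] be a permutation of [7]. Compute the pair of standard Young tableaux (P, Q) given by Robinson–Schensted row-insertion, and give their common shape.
P = [1, 4, 5] / [2, 7] / [3] / [6];  Q = [1, 4, 6] / [2, 7] / [3] / [5];  common shape = (3, 2, 1, 1)

Row-insert the values π_1, π_2, … into P one at a time, bumping the leftmost entry strictly greater than the inserted value down to the next row. The recording tableau Q records, in position (i, j), the step at which that cell was added to P.
  Insert 6 (step 1): P = [6];  Q = [1]
  Insert 3 (step 2): P = [3] / [6];  Q = [1] / [2]
  Insert 2 (step 3): P = [2] / [3] / [6];  Q = [1] / [2] / [3]
  Insert 4 (step 4): P = [2, 4] / [3] / [6];  Q = [1, 4] / [2] / [3]
  Insert 1 (step 5): P = [1, 4] / [2] / [3] / [6];  Q = [1, 4] / [2] / [3] / [5]
  Insert 7 (step 6): P = [1, 4, 7] / [2] / [3] / [6];  Q = [1, 4, 6] / [2] / [3] / [5]
  Insert 5 (step 7): P = [1, 4, 5] / [2, 7] / [3] / [6];  Q = [1, 4, 6] / [2, 7] / [3] / [5]
Final shape: (3, 2, 1, 1).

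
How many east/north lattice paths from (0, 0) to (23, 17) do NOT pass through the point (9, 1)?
Number of paths = 87278152050

Total paths from (0, 0) to (23, 17): C(40, 23) = 88732378800. Paths through (9, 1): (paths (0, 0) → (9, 1)) × (paths (9, 1) → (23, 17)) = C(10, 9) · C(30, 14) = 10 · 145422675 = 1454226750. Avoidance count = 88732378800 − 1454226750 = 87278152050.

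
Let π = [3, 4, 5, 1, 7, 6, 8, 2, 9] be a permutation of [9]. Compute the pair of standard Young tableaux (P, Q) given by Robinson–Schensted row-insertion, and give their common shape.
P = [1, 2, 5, 6, 8, 9] / [3, 4] / [7];  Q = [1, 2, 3, 5, 7, 9] / [4, 6] / [8];  common shape = (6, 2, 1)

Row-insert the values π_1, π_2, … into P one at a time, bumping the leftmost entry strictly greater than the inserted value down to the next row. The recording tableau Q records, in position (i, j), the step at which that cell was added to P.
  Insert 3 (step 1): P = [3];  Q = [1]
  Insert 4 (step 2): P = [3, 4];  Q = [1, 2]
  Insert 5 (step 3): P = [3, 4, 5];  Q = [1, 2, 3]
  Insert 1 (step 4): P = [1, 4, 5] / [3];  Q = [1, 2, 3] / [4]
  Insert 7 (step 5): P = [1, 4, 5, 7] / [3];  Q = [1, 2, 3, 5] / [4]
  Insert 6 (step 6): P = [1, 4, 5, 6] / [3, 7];  Q = [1, 2, 3, 5] / [4, 6]
  Insert 8 (step 7): P = [1, 4, 5, 6, 8] / [3, 7];  Q = [1, 2, 3, 5, 7] / [4, 6]
  Insert 2 (step 8): P = [1, 2, 5, 6, 8] / [3, 4] / [7];  Q = [1, 2, 3, 5, 7] / [4, 6] / [8]
  Insert 9 (step 9): P = [1, 2, 5, 6, 8, 9] / [3, 4] / [7];  Q = [1, 2, 3, 5, 7, 9] / [4, 6] / [8]
Final shape: (6, 2, 1).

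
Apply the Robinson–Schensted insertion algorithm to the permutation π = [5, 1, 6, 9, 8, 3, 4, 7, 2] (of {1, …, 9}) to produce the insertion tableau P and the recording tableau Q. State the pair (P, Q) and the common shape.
P = [1, 2, 4, 7] / [3, 6, 8] / [5] / [9];  Q = [1, 3, 4, 8] / [2, 5, 7] / [6] / [9];  common shape = (4, 3, 1, 1)

Row-insert the values π_1, π_2, … into P one at a time, bumping the leftmost entry strictly greater than the inserted value down to the next row. The recording tableau Q records, in position (i, j), the step at which that cell was added to P.
  Insert 5 (step 1): P = [5];  Q = [1]
  Insert 1 (step 2): P = [1] / [5];  Q = [1] / [2]
  Insert 6 (step 3): P = [1, 6] / [5];  Q = [1, 3] / [2]
  Insert 9 (step 4): P = [1, 6, 9] / [5];  Q = [1, 3, 4] / [2]
  Insert 8 (step 5): P = [1, 6, 8] / [5, 9];  Q = [1, 3, 4] / [2, 5]
  Insert 3 (step 6): P = [1, 3, 8] / [5, 6] / [9];  Q = [1, 3, 4] / [2, 5] / [6]
  Insert 4 (step 7): P = [1, 3, 4] / [5, 6, 8] / [9];  Q = [1, 3, 4] / [2, 5, 7] / [6]
  Insert 7 (step 8): P = [1, 3, 4, 7] / [5, 6, 8] / [9];  Q = [1, 3, 4, 8] / [2, 5, 7] / [6]
  Insert 2 (step 9): P = [1, 2, 4, 7] / [3, 6, 8] / [5] / [9];  Q = [1, 3, 4, 8] / [2, 5, 7] / [6] / [9]
Final shape: (4, 3, 1, 1).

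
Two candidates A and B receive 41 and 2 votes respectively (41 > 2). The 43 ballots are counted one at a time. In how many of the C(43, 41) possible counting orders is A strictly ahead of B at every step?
Strict-lead orderings = 819

Total orderings of the 43 votes with 41 for A: C(43, 41) = 903. By the Bertrand ballot formula (Cycle Lemma / reflection principle), the number of orderings in which A is strictly ahead of B throughout is (p − q)/(p + q) · C(p + q, p) = (41 − 2)/(41 + 2) · 903 = 819.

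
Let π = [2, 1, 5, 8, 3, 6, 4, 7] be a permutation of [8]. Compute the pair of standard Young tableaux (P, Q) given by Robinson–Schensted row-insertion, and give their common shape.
P = [1, 3, 4, 7] / [2, 5, 6] / [8];  Q = [1, 3, 4, 8] / [2, 5, 6] / [7];  common shape = (4, 3, 1)

Row-insert the values π_1, π_2, … into P one at a time, bumping the leftmost entry strictly greater than the inserted value down to the next row. The recording tableau Q records, in position (i, j), the step at which that cell was added to P.
  Insert 2 (step 1): P = [2];  Q = [1]
  Insert 1 (step 2): P = [1] / [2];  Q = [1] / [2]
  Insert 5 (step 3): P = [1, 5] / [2];  Q = [1, 3] / [2]
  Insert 8 (step 4): P = [1, 5, 8] / [2];  Q = [1, 3, 4] / [2]
  Insert 3 (step 5): P = [1, 3, 8] / [2, 5];  Q = [1, 3, 4] / [2, 5]
  Insert 6 (step 6): P = [1, 3, 6] / [2, 5, 8];  Q = [1, 3, 4] / [2, 5, 6]
  Insert 4 (step 7): P = [1, 3, 4] / [2, 5, 6] / [8];  Q = [1, 3, 4] / [2, 5, 6] / [7]
  Insert 7 (step 8): P = [1, 3, 4, 7] / [2, 5, 6] / [8];  Q = [1, 3, 4, 8] / [2, 5, 6] / [7]
Final shape: (4, 3, 1).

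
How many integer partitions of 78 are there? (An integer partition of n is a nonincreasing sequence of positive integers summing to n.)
p(78) = 12132164

Compute p(n) via the recurrence p(n, m) = p(n, m−1) + p(n−m, m), where p(n, m) counts partitions of n with all parts ≤ m and p(n) = p(n, n). The base cases are p(0, m) = 1 and p(n, 0) = 0 for n > 0. Filling the table yields p(78) = 12132164. (Euler's pentagonal recurrence is an alternative.)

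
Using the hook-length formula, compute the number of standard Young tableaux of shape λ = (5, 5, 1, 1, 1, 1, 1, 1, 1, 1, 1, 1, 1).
# SYT of shape (5, 5, 1, 1, 1, 1, 1, 1, 1, 1, 1, 1, 1) = 1633905

Hook-length formula: f^λ = n! / Π hook(c), product over all cells c of the Young diagram. For λ = (5, 5, 1, 1, 1, 1, 1, 1, 1, 1, 1, 1, 1), n = 21 boxes. Hook lengths by row (left-to-right, top-to-bottom): [17, 5, 4, 3, 2]; [16, 4, 3, 2, 1]; [11]; [10]; [9]; [8]; [7]; [6]; [5]; [4]; [3]; [2]; [1]. Product of hooks = 31269224448000. So f^λ = 21! / 31269224448000 = 51090942171709440000 / 31269224448000 = 1633905.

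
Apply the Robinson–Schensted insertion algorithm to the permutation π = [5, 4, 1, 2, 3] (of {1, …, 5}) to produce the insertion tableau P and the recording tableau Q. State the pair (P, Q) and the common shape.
P = [1, 2, 3] / [4] / [5];  Q = [1, 4, 5] / [2] / [3];  common shape = (3, 1, 1)

Row-insert the values π_1, π_2, … into P one at a time, bumping the leftmost entry strictly greater than the inserted value down to the next row. The recording tableau Q records, in position (i, j), the step at which that cell was added to P.
  Insert 5 (step 1): P = [5];  Q = [1]
  Insert 4 (step 2): P = [4] / [5];  Q = [1] / [2]
  Insert 1 (step 3): P = [1] / [4] / [5];  Q = [1] / [2] / [3]
  Insert 2 (step 4): P = [1, 2] / [4] / [5];  Q = [1, 4] / [2] / [3]
  Insert 3 (step 5): P = [1, 2, 3] / [4] / [5];  Q = [1, 4, 5] / [2] / [3]
Final shape: (3, 1, 1).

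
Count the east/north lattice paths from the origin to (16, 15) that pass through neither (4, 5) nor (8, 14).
Number of paths = 216995679

Inclusion–exclusion. Total paths: C(31, 16) = 300540195. Through P₁: C(9, 4)·C(22, 12) = 81477396. Through P₂: C(22, 8)·C(9, 8) = 2877930. Since P₁ is strictly southwest of P₂, a monotone path through both must visit P₁ then P₂; paths through both = C(9, 4)·C(13, 4)·C(9, 8) = 810810. Avoid both = 300540195 − 81477396 − 2877930 + 810810 = 216995679.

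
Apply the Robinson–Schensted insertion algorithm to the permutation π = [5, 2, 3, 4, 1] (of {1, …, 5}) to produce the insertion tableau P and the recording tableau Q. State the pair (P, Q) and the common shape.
P = [1, 3, 4] / [2] / [5];  Q = [1, 3, 4] / [2] / [5];  common shape = (3, 1, 1)

Row-insert the values π_1, π_2, … into P one at a time, bumping the leftmost entry strictly greater than the inserted value down to the next row. The recording tableau Q records, in position (i, j), the step at which that cell was added to P.
  Insert 5 (step 1): P = [5];  Q = [1]
  Insert 2 (step 2): P = [2] / [5];  Q = [1] / [2]
  Insert 3 (step 3): P = [2, 3] / [5];  Q = [1, 3] / [2]
  Insert 4 (step 4): P = [2, 3, 4] / [5];  Q = [1, 3, 4] / [2]
  Insert 1 (step 5): P = [1, 3, 4] / [2] / [5];  Q = [1, 3, 4] / [2] / [5]
Final shape: (3, 1, 1).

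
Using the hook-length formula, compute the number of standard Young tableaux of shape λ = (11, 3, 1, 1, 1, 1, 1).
# SYT of shape (11, 3, 1, 1, 1, 1, 1) = 840294

Hook-length formula: f^λ = n! / Π hook(c), product over all cells c of the Young diagram. For λ = (11, 3, 1, 1, 1, 1, 1), n = 19 boxes. Hook lengths by row (left-to-right, top-to-bottom): [17, 11, 10, 8, 7, 6, 5, 4, 3, 2, 1]; [8, 2, 1]; [5]; [4]; [3]; [2]; [1]. Product of hooks = 144764928000. So f^λ = 19! / 144764928000 = 121645100408832000 / 144764928000 = 840294.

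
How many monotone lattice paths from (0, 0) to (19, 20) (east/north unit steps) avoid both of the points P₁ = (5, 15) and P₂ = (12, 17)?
Number of paths = 62582448978

Inclusion–exclusion. Total paths: C(39, 19) = 68923264410. Through P₁: C(20, 5)·C(19, 14) = 180280512. Through P₂: C(29, 12)·C(10, 7) = 6227512200. Since P₁ is strictly southwest of P₂, a monotone path through both must visit P₁ then P₂; paths through both = C(20, 5)·C(9, 7)·C(10, 7) = 66977280. Avoid both = 68923264410 − 180280512 − 6227512200 + 66977280 = 62582448978.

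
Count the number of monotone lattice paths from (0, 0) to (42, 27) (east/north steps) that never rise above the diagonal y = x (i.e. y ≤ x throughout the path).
Number of paths = 4161956306130554624

By the reflection principle (André's argument), the number of monotone paths to (42, 27) with n ≤ m that never go above y = x is C(69, 42) − C(69, 43) = 11185257572725865552 − 7023301266595310928 = 4161956306130554624.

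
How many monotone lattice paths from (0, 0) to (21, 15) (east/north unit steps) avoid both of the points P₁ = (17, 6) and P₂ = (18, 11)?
Number of paths = 4306019175

Inclusion–exclusion. Total paths: C(36, 21) = 5567902560. Through P₁: C(23, 17)·C(13, 4) = 72177105. Through P₂: C(29, 18)·C(7, 3) = 1210905150. Since P₁ is strictly southwest of P₂, a monotone path through both must visit P₁ then P₂; paths through both = C(23, 17)·C(6, 1)·C(7, 3) = 21198870. Avoid both = 5567902560 − 72177105 − 1210905150 + 21198870 = 4306019175.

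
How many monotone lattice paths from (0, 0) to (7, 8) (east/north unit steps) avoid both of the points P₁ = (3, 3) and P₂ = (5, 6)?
Number of paths = 2343

Inclusion–exclusion. Total paths: C(15, 7) = 6435. Through P₁: C(6, 3)·C(9, 4) = 2520. Through P₂: C(11, 5)·C(4, 2) = 2772. Since P₁ is strictly southwest of P₂, a monotone path through both must visit P₁ then P₂; paths through both = C(6, 3)·C(5, 2)·C(4, 2) = 1200. Avoid both = 6435 − 2520 − 2772 + 1200 = 2343.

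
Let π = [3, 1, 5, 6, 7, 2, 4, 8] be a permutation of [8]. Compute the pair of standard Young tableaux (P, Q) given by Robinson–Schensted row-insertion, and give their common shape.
P = [1, 2, 4, 7, 8] / [3, 5, 6];  Q = [1, 3, 4, 5, 8] / [2, 6, 7];  common shape = (5, 3)

Row-insert the values π_1, π_2, … into P one at a time, bumping the leftmost entry strictly greater than the inserted value down to the next row. The recording tableau Q records, in position (i, j), the step at which that cell was added to P.
  Insert 3 (step 1): P = [3];  Q = [1]
  Insert 1 (step 2): P = [1] / [3];  Q = [1] / [2]
  Insert 5 (step 3): P = [1, 5] / [3];  Q = [1, 3] / [2]
  Insert 6 (step 4): P = [1, 5, 6] / [3];  Q = [1, 3, 4] / [2]
  Insert 7 (step 5): P = [1, 5, 6, 7] / [3];  Q = [1, 3, 4, 5] / [2]
  Insert 2 (step 6): P = [1, 2, 6, 7] / [3, 5];  Q = [1, 3, 4, 5] / [2, 6]
  Insert 4 (step 7): P = [1, 2, 4, 7] / [3, 5, 6];  Q = [1, 3, 4, 5] / [2, 6, 7]
  Insert 8 (step 8): P = [1, 2, 4, 7, 8] / [3, 5, 6];  Q = [1, 3, 4, 5, 8] / [2, 6, 7]
Final shape: (5, 3).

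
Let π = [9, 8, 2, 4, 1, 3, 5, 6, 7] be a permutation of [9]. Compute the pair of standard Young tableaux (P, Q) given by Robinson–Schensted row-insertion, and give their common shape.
P = [1, 3, 5, 6, 7] / [2, 4] / [8] / [9];  Q = [1, 4, 7, 8, 9] / [2, 6] / [3] / [5];  common shape = (5, 2, 1, 1)

Row-insert the values π_1, π_2, … into P one at a time, bumping the leftmost entry strictly greater than the inserted value down to the next row. The recording tableau Q records, in position (i, j), the step at which that cell was added to P.
  Insert 9 (step 1): P = [9];  Q = [1]
  Insert 8 (step 2): P = [8] / [9];  Q = [1] / [2]
  Insert 2 (step 3): P = [2] / [8] / [9];  Q = [1] / [2] / [3]
  Insert 4 (step 4): P = [2, 4] / [8] / [9];  Q = [1, 4] / [2] / [3]
  Insert 1 (step 5): P = [1, 4] / [2] / [8] / [9];  Q = [1, 4] / [2] / [3] / [5]
  Insert 3 (step 6): P = [1, 3] / [2, 4] / [8] / [9];  Q = [1, 4] / [2, 6] / [3] / [5]
  Insert 5 (step 7): P = [1, 3, 5] / [2, 4] / [8] / [9];  Q = [1, 4, 7] / [2, 6] / [3] / [5]
  Insert 6 (step 8): P = [1, 3, 5, 6] / [2, 4] / [8] / [9];  Q = [1, 4, 7, 8] / [2, 6] / [3] / [5]
  Insert 7 (step 9): P = [1, 3, 5, 6, 7] / [2, 4] / [8] / [9];  Q = [1, 4, 7, 8, 9] / [2, 6] / [3] / [5]
Final shape: (5, 2, 1, 1).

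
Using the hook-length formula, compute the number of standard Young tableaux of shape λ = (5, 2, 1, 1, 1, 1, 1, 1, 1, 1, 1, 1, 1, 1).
# SYT of shape (5, 2, 1, 1, 1, 1, 1, 1, 1, 1, 1, 1, 1, 1) = 33592

Hook-length formula: f^λ = n! / Π hook(c), product over all cells c of the Young diagram. For λ = (5, 2, 1, 1, 1, 1, 1, 1, 1, 1, 1, 1, 1, 1), n = 19 boxes. Hook lengths by row (left-to-right, top-to-bottom): [18, 5, 3, 2, 1]; [14, 1]; [12]; [11]; [10]; [9]; [8]; [7]; [6]; [5]; [4]; [3]; [2]; [1]. Product of hooks = 3621252096000. So f^λ = 19! / 3621252096000 = 121645100408832000 / 3621252096000 = 33592.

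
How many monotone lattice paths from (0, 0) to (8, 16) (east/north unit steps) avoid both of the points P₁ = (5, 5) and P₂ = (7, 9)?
Number of paths = 582463

Inclusion–exclusion. Total paths: C(24, 8) = 735471. Through P₁: C(10, 5)·C(14, 3) = 91728. Through P₂: C(16, 7)·C(8, 1) = 91520. Since P₁ is strictly southwest of P₂, a monotone path through both must visit P₁ then P₂; paths through both = C(10, 5)·C(6, 2)·C(8, 1) = 30240. Avoid both = 735471 − 91728 − 91520 + 30240 = 582463.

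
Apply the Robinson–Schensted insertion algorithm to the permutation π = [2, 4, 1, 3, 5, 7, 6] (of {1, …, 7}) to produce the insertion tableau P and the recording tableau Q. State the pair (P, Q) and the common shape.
P = [1, 3, 5, 6] / [2, 4, 7];  Q = [1, 2, 5, 6] / [3, 4, 7];  common shape = (4, 3)

Row-insert the values π_1, π_2, … into P one at a time, bumping the leftmost entry strictly greater than the inserted value down to the next row. The recording tableau Q records, in position (i, j), the step at which that cell was added to P.
  Insert 2 (step 1): P = [2];  Q = [1]
  Insert 4 (step 2): P = [2, 4];  Q = [1, 2]
  Insert 1 (step 3): P = [1, 4] / [2];  Q = [1, 2] / [3]
  Insert 3 (step 4): P = [1, 3] / [2, 4];  Q = [1, 2] / [3, 4]
  Insert 5 (step 5): P = [1, 3, 5] / [2, 4];  Q = [1, 2, 5] / [3, 4]
  Insert 7 (step 6): P = [1, 3, 5, 7] / [2, 4];  Q = [1, 2, 5, 6] / [3, 4]
  Insert 6 (step 7): P = [1, 3, 5, 6] / [2, 4, 7];  Q = [1, 2, 5, 6] / [3, 4, 7]
Final shape: (4, 3).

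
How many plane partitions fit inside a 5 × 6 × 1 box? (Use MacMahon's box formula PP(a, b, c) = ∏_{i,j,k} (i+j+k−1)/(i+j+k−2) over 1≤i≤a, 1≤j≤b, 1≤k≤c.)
PP(5, 6, 1) = 462

Evaluate the triple product over i = 1..5, j = 1..6, k = 1..1. The factors are (2/1) · (3/2) · (4/3) · (5/4) · (6/5) · (7/6) · (3/2) · (4/3) · … (30 factors total). The numerators and denominators telescope so the product is an integer; carrying out the multiplication exactly gives PP(5, 6, 1) = 462.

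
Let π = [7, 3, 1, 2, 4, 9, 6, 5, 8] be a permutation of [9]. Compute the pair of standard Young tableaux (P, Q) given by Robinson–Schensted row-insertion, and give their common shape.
P = [1, 2, 4, 5, 8] / [3, 6] / [7, 9];  Q = [1, 4, 5, 6, 9] / [2, 7] / [3, 8];  common shape = (5, 2, 2)

Row-insert the values π_1, π_2, … into P one at a time, bumping the leftmost entry strictly greater than the inserted value down to the next row. The recording tableau Q records, in position (i, j), the step at which that cell was added to P.
  Insert 7 (step 1): P = [7];  Q = [1]
  Insert 3 (step 2): P = [3] / [7];  Q = [1] / [2]
  Insert 1 (step 3): P = [1] / [3] / [7];  Q = [1] / [2] / [3]
  Insert 2 (step 4): P = [1, 2] / [3] / [7];  Q = [1, 4] / [2] / [3]
  Insert 4 (step 5): P = [1, 2, 4] / [3] / [7];  Q = [1, 4, 5] / [2] / [3]
  Insert 9 (step 6): P = [1, 2, 4, 9] / [3] / [7];  Q = [1, 4, 5, 6] / [2] / [3]
  Insert 6 (step 7): P = [1, 2, 4, 6] / [3, 9] / [7];  Q = [1, 4, 5, 6] / [2, 7] / [3]
  Insert 5 (step 8): P = [1, 2, 4, 5] / [3, 6] / [7, 9];  Q = [1, 4, 5, 6] / [2, 7] / [3, 8]
  Insert 8 (step 9): P = [1, 2, 4, 5, 8] / [3, 6] / [7, 9];  Q = [1, 4, 5, 6, 9] / [2, 7] / [3, 8]
Final shape: (5, 2, 2).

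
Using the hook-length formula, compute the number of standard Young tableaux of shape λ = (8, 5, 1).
# SYT of shape (8, 5, 1) = 6006

Hook-length formula: f^λ = n! / Π hook(c), product over all cells c of the Young diagram. For λ = (8, 5, 1), n = 14 boxes. Hook lengths by row (left-to-right, top-to-bottom): [10, 8, 7, 6, 5, 3, 2, 1]; [6, 4, 3, 2, 1]; [1]. Product of hooks = 14515200. So f^λ = 14! / 14515200 = 87178291200 / 14515200 = 6006.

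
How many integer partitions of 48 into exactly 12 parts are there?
p(48, 12 parts) = 12384

Partitions of n into exactly k parts are in bijection with partitions of n − k into at most k parts (subtract 1 from each part). So p(48, exactly 12) = p(36, parts ≤ 12). Computing via the recurrence p(m, j) = p(m, j−1) + p(m−j, j) gives 12384.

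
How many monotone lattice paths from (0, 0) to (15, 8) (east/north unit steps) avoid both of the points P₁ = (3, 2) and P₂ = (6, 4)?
Number of paths = 226024

Inclusion–exclusion. Total paths: C(23, 15) = 490314. Through P₁: C(5, 3)·C(18, 12) = 185640. Through P₂: C(10, 6)·C(13, 9) = 150150. Since P₁ is strictly southwest of P₂, a monotone path through both must visit P₁ then P₂; paths through both = C(5, 3)·C(5, 3)·C(13, 9) = 71500. Avoid both = 490314 − 185640 − 150150 + 71500 = 226024.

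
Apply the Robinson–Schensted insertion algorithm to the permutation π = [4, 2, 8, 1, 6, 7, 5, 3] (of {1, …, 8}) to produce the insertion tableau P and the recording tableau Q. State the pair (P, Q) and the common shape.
P = [1, 3, 7] / [2, 5] / [4, 6] / [8];  Q = [1, 3, 6] / [2, 5] / [4, 7] / [8];  common shape = (3, 2, 2, 1)

Row-insert the values π_1, π_2, … into P one at a time, bumping the leftmost entry strictly greater than the inserted value down to the next row. The recording tableau Q records, in position (i, j), the step at which that cell was added to P.
  Insert 4 (step 1): P = [4];  Q = [1]
  Insert 2 (step 2): P = [2] / [4];  Q = [1] / [2]
  Insert 8 (step 3): P = [2, 8] / [4];  Q = [1, 3] / [2]
  Insert 1 (step 4): P = [1, 8] / [2] / [4];  Q = [1, 3] / [2] / [4]
  Insert 6 (step 5): P = [1, 6] / [2, 8] / [4];  Q = [1, 3] / [2, 5] / [4]
  Insert 7 (step 6): P = [1, 6, 7] / [2, 8] / [4];  Q = [1, 3, 6] / [2, 5] / [4]
  Insert 5 (step 7): P = [1, 5, 7] / [2, 6] / [4, 8];  Q = [1, 3, 6] / [2, 5] / [4, 7]
  Insert 3 (step 8): P = [1, 3, 7] / [2, 5] / [4, 6] / [8];  Q = [1, 3, 6] / [2, 5] / [4, 7] / [8]
Final shape: (3, 2, 2, 1).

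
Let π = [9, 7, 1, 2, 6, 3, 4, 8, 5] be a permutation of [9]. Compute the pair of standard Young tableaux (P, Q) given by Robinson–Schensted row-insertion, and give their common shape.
P = [1, 2, 3, 4, 5] / [6, 8] / [7] / [9];  Q = [1, 4, 5, 7, 8] / [2, 9] / [3] / [6];  common shape = (5, 2, 1, 1)

Row-insert the values π_1, π_2, … into P one at a time, bumping the leftmost entry strictly greater than the inserted value down to the next row. The recording tableau Q records, in position (i, j), the step at which that cell was added to P.
  Insert 9 (step 1): P = [9];  Q = [1]
  Insert 7 (step 2): P = [7] / [9];  Q = [1] / [2]
  Insert 1 (step 3): P = [1] / [7] / [9];  Q = [1] / [2] / [3]
  Insert 2 (step 4): P = [1, 2] / [7] / [9];  Q = [1, 4] / [2] / [3]
  Insert 6 (step 5): P = [1, 2, 6] / [7] / [9];  Q = [1, 4, 5] / [2] / [3]
  Insert 3 (step 6): P = [1, 2, 3] / [6] / [7] / [9];  Q = [1, 4, 5] / [2] / [3] / [6]
  Insert 4 (step 7): P = [1, 2, 3, 4] / [6] / [7] / [9];  Q = [1, 4, 5, 7] / [2] / [3] / [6]
  Insert 8 (step 8): P = [1, 2, 3, 4, 8] / [6] / [7] / [9];  Q = [1, 4, 5, 7, 8] / [2] / [3] / [6]
  Insert 5 (step 9): P = [1, 2, 3, 4, 5] / [6, 8] / [7] / [9];  Q = [1, 4, 5, 7, 8] / [2, 9] / [3] / [6]
Final shape: (5, 2, 1, 1).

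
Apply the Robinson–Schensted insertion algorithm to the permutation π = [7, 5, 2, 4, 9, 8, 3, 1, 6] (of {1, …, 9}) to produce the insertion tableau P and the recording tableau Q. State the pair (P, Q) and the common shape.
P = [1, 3, 6] / [2, 8] / [4, 9] / [5] / [7];  Q = [1, 4, 5] / [2, 6] / [3, 9] / [7] / [8];  common shape = (3, 2, 2, 1, 1)

Row-insert the values π_1, π_2, … into P one at a time, bumping the leftmost entry strictly greater than the inserted value down to the next row. The recording tableau Q records, in position (i, j), the step at which that cell was added to P.
  Insert 7 (step 1): P = [7];  Q = [1]
  Insert 5 (step 2): P = [5] / [7];  Q = [1] / [2]
  Insert 2 (step 3): P = [2] / [5] / [7];  Q = [1] / [2] / [3]
  Insert 4 (step 4): P = [2, 4] / [5] / [7];  Q = [1, 4] / [2] / [3]
  Insert 9 (step 5): P = [2, 4, 9] / [5] / [7];  Q = [1, 4, 5] / [2] / [3]
  Insert 8 (step 6): P = [2, 4, 8] / [5, 9] / [7];  Q = [1, 4, 5] / [2, 6] / [3]
  Insert 3 (step 7): P = [2, 3, 8] / [4, 9] / [5] / [7];  Q = [1, 4, 5] / [2, 6] / [3] / [7]
  Insert 1 (step 8): P = [1, 3, 8] / [2, 9] / [4] / [5] / [7];  Q = [1, 4, 5] / [2, 6] / [3] / [7] / [8]
  Insert 6 (step 9): P = [1, 3, 6] / [2, 8] / [4, 9] / [5] / [7];  Q = [1, 4, 5] / [2, 6] / [3, 9] / [7] / [8]
Final shape: (3, 2, 2, 1, 1).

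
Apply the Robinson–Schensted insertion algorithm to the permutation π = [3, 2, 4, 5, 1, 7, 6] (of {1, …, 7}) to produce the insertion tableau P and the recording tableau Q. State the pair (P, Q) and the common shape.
P = [1, 4, 5, 6] / [2, 7] / [3];  Q = [1, 3, 4, 6] / [2, 7] / [5];  common shape = (4, 2, 1)

Row-insert the values π_1, π_2, … into P one at a time, bumping the leftmost entry strictly greater than the inserted value down to the next row. The recording tableau Q records, in position (i, j), the step at which that cell was added to P.
  Insert 3 (step 1): P = [3];  Q = [1]
  Insert 2 (step 2): P = [2] / [3];  Q = [1] / [2]
  Insert 4 (step 3): P = [2, 4] / [3];  Q = [1, 3] / [2]
  Insert 5 (step 4): P = [2, 4, 5] / [3];  Q = [1, 3, 4] / [2]
  Insert 1 (step 5): P = [1, 4, 5] / [2] / [3];  Q = [1, 3, 4] / [2] / [5]
  Insert 7 (step 6): P = [1, 4, 5, 7] / [2] / [3];  Q = [1, 3, 4, 6] / [2] / [5]
  Insert 6 (step 7): P = [1, 4, 5, 6] / [2, 7] / [3];  Q = [1, 3, 4, 6] / [2, 7] / [5]
Final shape: (4, 2, 1).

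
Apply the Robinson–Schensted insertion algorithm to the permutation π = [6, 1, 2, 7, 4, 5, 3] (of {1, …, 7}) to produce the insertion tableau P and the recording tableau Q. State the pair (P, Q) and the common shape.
P = [1, 2, 3, 5] / [4, 7] / [6];  Q = [1, 3, 4, 6] / [2, 5] / [7];  common shape = (4, 2, 1)

Row-insert the values π_1, π_2, … into P one at a time, bumping the leftmost entry strictly greater than the inserted value down to the next row. The recording tableau Q records, in position (i, j), the step at which that cell was added to P.
  Insert 6 (step 1): P = [6];  Q = [1]
  Insert 1 (step 2): P = [1] / [6];  Q = [1] / [2]
  Insert 2 (step 3): P = [1, 2] / [6];  Q = [1, 3] / [2]
  Insert 7 (step 4): P = [1, 2, 7] / [6];  Q = [1, 3, 4] / [2]
  Insert 4 (step 5): P = [1, 2, 4] / [6, 7];  Q = [1, 3, 4] / [2, 5]
  Insert 5 (step 6): P = [1, 2, 4, 5] / [6, 7];  Q = [1, 3, 4, 6] / [2, 5]
  Insert 3 (step 7): P = [1, 2, 3, 5] / [4, 7] / [6];  Q = [1, 3, 4, 6] / [2, 5] / [7]
Final shape: (4, 2, 1).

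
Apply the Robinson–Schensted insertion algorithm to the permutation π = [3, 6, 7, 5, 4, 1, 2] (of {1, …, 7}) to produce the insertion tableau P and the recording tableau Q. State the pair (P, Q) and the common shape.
P = [1, 2, 7] / [3, 4] / [5] / [6];  Q = [1, 2, 3] / [4, 7] / [5] / [6];  common shape = (3, 2, 1, 1)

Row-insert the values π_1, π_2, … into P one at a time, bumping the leftmost entry strictly greater than the inserted value down to the next row. The recording tableau Q records, in position (i, j), the step at which that cell was added to P.
  Insert 3 (step 1): P = [3];  Q = [1]
  Insert 6 (step 2): P = [3, 6];  Q = [1, 2]
  Insert 7 (step 3): P = [3, 6, 7];  Q = [1, 2, 3]
  Insert 5 (step 4): P = [3, 5, 7] / [6];  Q = [1, 2, 3] / [4]
  Insert 4 (step 5): P = [3, 4, 7] / [5] / [6];  Q = [1, 2, 3] / [4] / [5]
  Insert 1 (step 6): P = [1, 4, 7] / [3] / [5] / [6];  Q = [1, 2, 3] / [4] / [5] / [6]
  Insert 2 (step 7): P = [1, 2, 7] / [3, 4] / [5] / [6];  Q = [1, 2, 3] / [4, 7] / [5] / [6]
Final shape: (3, 2, 1, 1).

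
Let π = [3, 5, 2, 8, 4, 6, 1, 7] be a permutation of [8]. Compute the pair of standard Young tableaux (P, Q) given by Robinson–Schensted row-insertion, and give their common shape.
P = [1, 4, 6, 7] / [2, 5, 8] / [3];  Q = [1, 2, 4, 8] / [3, 5, 6] / [7];  common shape = (4, 3, 1)

Row-insert the values π_1, π_2, … into P one at a time, bumping the leftmost entry strictly greater than the inserted value down to the next row. The recording tableau Q records, in position (i, j), the step at which that cell was added to P.
  Insert 3 (step 1): P = [3];  Q = [1]
  Insert 5 (step 2): P = [3, 5];  Q = [1, 2]
  Insert 2 (step 3): P = [2, 5] / [3];  Q = [1, 2] / [3]
  Insert 8 (step 4): P = [2, 5, 8] / [3];  Q = [1, 2, 4] / [3]
  Insert 4 (step 5): P = [2, 4, 8] / [3, 5];  Q = [1, 2, 4] / [3, 5]
  Insert 6 (step 6): P = [2, 4, 6] / [3, 5, 8];  Q = [1, 2, 4] / [3, 5, 6]
  Insert 1 (step 7): P = [1, 4, 6] / [2, 5, 8] / [3];  Q = [1, 2, 4] / [3, 5, 6] / [7]
  Insert 7 (step 8): P = [1, 4, 6, 7] / [2, 5, 8] / [3];  Q = [1, 2, 4, 8] / [3, 5, 6] / [7]
Final shape: (4, 3, 1).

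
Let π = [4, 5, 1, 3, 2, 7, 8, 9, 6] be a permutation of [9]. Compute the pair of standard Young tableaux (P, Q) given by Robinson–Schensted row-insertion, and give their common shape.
P = [1, 2, 6, 8, 9] / [3, 5, 7] / [4];  Q = [1, 2, 6, 7, 8] / [3, 4, 9] / [5];  common shape = (5, 3, 1)

Row-insert the values π_1, π_2, … into P one at a time, bumping the leftmost entry strictly greater than the inserted value down to the next row. The recording tableau Q records, in position (i, j), the step at which that cell was added to P.
  Insert 4 (step 1): P = [4];  Q = [1]
  Insert 5 (step 2): P = [4, 5];  Q = [1, 2]
  Insert 1 (step 3): P = [1, 5] / [4];  Q = [1, 2] / [3]
  Insert 3 (step 4): P = [1, 3] / [4, 5];  Q = [1, 2] / [3, 4]
  Insert 2 (step 5): P = [1, 2] / [3, 5] / [4];  Q = [1, 2] / [3, 4] / [5]
  Insert 7 (step 6): P = [1, 2, 7] / [3, 5] / [4];  Q = [1, 2, 6] / [3, 4] / [5]
  Insert 8 (step 7): P = [1, 2, 7, 8] / [3, 5] / [4];  Q = [1, 2, 6, 7] / [3, 4] / [5]
  Insert 9 (step 8): P = [1, 2, 7, 8, 9] / [3, 5] / [4];  Q = [1, 2, 6, 7, 8] / [3, 4] / [5]
  Insert 6 (step 9): P = [1, 2, 6, 8, 9] / [3, 5, 7] / [4];  Q = [1, 2, 6, 7, 8] / [3, 4, 9] / [5]
Final shape: (5, 3, 1).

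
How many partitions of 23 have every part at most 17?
p(23, parts ≤ 17) = 1236

Use the recurrence p(n, m) = p(n, m−1) + p(n−m, m): either the largest part is < m (count p(n, m−1)) or the largest part is exactly m (remove one copy of m, count p(n−m, m)). With p(0, ·) = 1 this gives p(23, parts ≤ 17) = 1236. (By conjugating Young diagrams, this also counts partitions of 23 into at most 17 parts.)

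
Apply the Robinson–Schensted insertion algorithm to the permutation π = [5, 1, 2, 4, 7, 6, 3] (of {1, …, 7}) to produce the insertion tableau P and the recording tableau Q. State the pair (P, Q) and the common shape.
P = [1, 2, 3, 6] / [4, 7] / [5];  Q = [1, 3, 4, 5] / [2, 6] / [7];  common shape = (4, 2, 1)

Row-insert the values π_1, π_2, … into P one at a time, bumping the leftmost entry strictly greater than the inserted value down to the next row. The recording tableau Q records, in position (i, j), the step at which that cell was added to P.
  Insert 5 (step 1): P = [5];  Q = [1]
  Insert 1 (step 2): P = [1] / [5];  Q = [1] / [2]
  Insert 2 (step 3): P = [1, 2] / [5];  Q = [1, 3] / [2]
  Insert 4 (step 4): P = [1, 2, 4] / [5];  Q = [1, 3, 4] / [2]
  Insert 7 (step 5): P = [1, 2, 4, 7] / [5];  Q = [1, 3, 4, 5] / [2]
  Insert 6 (step 6): P = [1, 2, 4, 6] / [5, 7];  Q = [1, 3, 4, 5] / [2, 6]
  Insert 3 (step 7): P = [1, 2, 3, 6] / [4, 7] / [5];  Q = [1, 3, 4, 5] / [2, 6] / [7]
Final shape: (4, 2, 1).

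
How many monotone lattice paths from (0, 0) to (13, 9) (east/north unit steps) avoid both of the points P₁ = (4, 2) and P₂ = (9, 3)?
Number of paths = 298520

Inclusion–exclusion. Total paths: C(22, 13) = 497420. Through P₁: C(6, 4)·C(16, 9) = 171600. Through P₂: C(12, 9)·C(10, 4) = 46200. Since P₁ is strictly southwest of P₂, a monotone path through both must visit P₁ then P₂; paths through both = C(6, 4)·C(6, 5)·C(10, 4) = 18900. Avoid both = 497420 − 171600 − 46200 + 18900 = 298520.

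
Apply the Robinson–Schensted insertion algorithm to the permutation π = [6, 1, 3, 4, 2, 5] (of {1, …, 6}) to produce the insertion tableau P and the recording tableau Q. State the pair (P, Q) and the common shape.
P = [1, 2, 4, 5] / [3] / [6];  Q = [1, 3, 4, 6] / [2] / [5];  common shape = (4, 1, 1)

Row-insert the values π_1, π_2, … into P one at a time, bumping the leftmost entry strictly greater than the inserted value down to the next row. The recording tableau Q records, in position (i, j), the step at which that cell was added to P.
  Insert 6 (step 1): P = [6];  Q = [1]
  Insert 1 (step 2): P = [1] / [6];  Q = [1] / [2]
  Insert 3 (step 3): P = [1, 3] / [6];  Q = [1, 3] / [2]
  Insert 4 (step 4): P = [1, 3, 4] / [6];  Q = [1, 3, 4] / [2]
  Insert 2 (step 5): P = [1, 2, 4] / [3] / [6];  Q = [1, 3, 4] / [2] / [5]
  Insert 5 (step 6): P = [1, 2, 4, 5] / [3] / [6];  Q = [1, 3, 4, 6] / [2] / [5]
Final shape: (4, 1, 1).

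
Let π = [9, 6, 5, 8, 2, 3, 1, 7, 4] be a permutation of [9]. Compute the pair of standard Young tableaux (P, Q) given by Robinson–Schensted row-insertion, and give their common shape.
P = [1, 3, 4] / [2, 7] / [5, 8] / [6] / [9];  Q = [1, 4, 8] / [2, 6] / [3, 9] / [5] / [7];  common shape = (3, 2, 2, 1, 1)

Row-insert the values π_1, π_2, … into P one at a time, bumping the leftmost entry strictly greater than the inserted value down to the next row. The recording tableau Q records, in position (i, j), the step at which that cell was added to P.
  Insert 9 (step 1): P = [9];  Q = [1]
  Insert 6 (step 2): P = [6] / [9];  Q = [1] / [2]
  Insert 5 (step 3): P = [5] / [6] / [9];  Q = [1] / [2] / [3]
  Insert 8 (step 4): P = [5, 8] / [6] / [9];  Q = [1, 4] / [2] / [3]
  Insert 2 (step 5): P = [2, 8] / [5] / [6] / [9];  Q = [1, 4] / [2] / [3] / [5]
  Insert 3 (step 6): P = [2, 3] / [5, 8] / [6] / [9];  Q = [1, 4] / [2, 6] / [3] / [5]
  Insert 1 (step 7): P = [1, 3] / [2, 8] / [5] / [6] / [9];  Q = [1, 4] / [2, 6] / [3] / [5] / [7]
  Insert 7 (step 8): P = [1, 3, 7] / [2, 8] / [5] / [6] / [9];  Q = [1, 4, 8] / [2, 6] / [3] / [5] / [7]
  Insert 4 (step 9): P = [1, 3, 4] / [2, 7] / [5, 8] / [6] / [9];  Q = [1, 4, 8] / [2, 6] / [3, 9] / [5] / [7]
Final shape: (3, 2, 2, 1, 1).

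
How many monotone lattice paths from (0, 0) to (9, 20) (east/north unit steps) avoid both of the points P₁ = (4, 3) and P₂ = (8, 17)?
Number of paths = 5195415

Inclusion–exclusion. Total paths: C(29, 9) = 10015005. Through P₁: C(7, 4)·C(22, 5) = 921690. Through P₂: C(25, 8)·C(4, 1) = 4326300. Since P₁ is strictly southwest of P₂, a monotone path through both must visit P₁ then P₂; paths through both = C(7, 4)·C(18, 4)·C(4, 1) = 428400. Avoid both = 10015005 − 921690 − 4326300 + 428400 = 5195415.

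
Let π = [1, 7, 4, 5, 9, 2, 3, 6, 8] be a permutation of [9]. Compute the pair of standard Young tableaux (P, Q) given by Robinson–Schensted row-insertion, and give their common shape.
P = [1, 2, 3, 6, 8] / [4, 5, 9] / [7];  Q = [1, 2, 4, 5, 9] / [3, 7, 8] / [6];  common shape = (5, 3, 1)

Row-insert the values π_1, π_2, … into P one at a time, bumping the leftmost entry strictly greater than the inserted value down to the next row. The recording tableau Q records, in position (i, j), the step at which that cell was added to P.
  Insert 1 (step 1): P = [1];  Q = [1]
  Insert 7 (step 2): P = [1, 7];  Q = [1, 2]
  Insert 4 (step 3): P = [1, 4] / [7];  Q = [1, 2] / [3]
  Insert 5 (step 4): P = [1, 4, 5] / [7];  Q = [1, 2, 4] / [3]
  Insert 9 (step 5): P = [1, 4, 5, 9] / [7];  Q = [1, 2, 4, 5] / [3]
  Insert 2 (step 6): P = [1, 2, 5, 9] / [4] / [7];  Q = [1, 2, 4, 5] / [3] / [6]
  Insert 3 (step 7): P = [1, 2, 3, 9] / [4, 5] / [7];  Q = [1, 2, 4, 5] / [3, 7] / [6]
  Insert 6 (step 8): P = [1, 2, 3, 6] / [4, 5, 9] / [7];  Q = [1, 2, 4, 5] / [3, 7, 8] / [6]
  Insert 8 (step 9): P = [1, 2, 3, 6, 8] / [4, 5, 9] / [7];  Q = [1, 2, 4, 5, 9] / [3, 7, 8] / [6]
Final shape: (5, 3, 1).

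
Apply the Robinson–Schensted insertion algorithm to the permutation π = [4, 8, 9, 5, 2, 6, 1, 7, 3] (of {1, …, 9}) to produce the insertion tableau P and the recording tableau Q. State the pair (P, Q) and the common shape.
P = [1, 3, 6, 7] / [2, 5] / [4, 9] / [8];  Q = [1, 2, 3, 8] / [4, 6] / [5, 9] / [7];  common shape = (4, 2, 2, 1)

Row-insert the values π_1, π_2, … into P one at a time, bumping the leftmost entry strictly greater than the inserted value down to the next row. The recording tableau Q records, in position (i, j), the step at which that cell was added to P.
  Insert 4 (step 1): P = [4];  Q = [1]
  Insert 8 (step 2): P = [4, 8];  Q = [1, 2]
  Insert 9 (step 3): P = [4, 8, 9];  Q = [1, 2, 3]
  Insert 5 (step 4): P = [4, 5, 9] / [8];  Q = [1, 2, 3] / [4]
  Insert 2 (step 5): P = [2, 5, 9] / [4] / [8];  Q = [1, 2, 3] / [4] / [5]
  Insert 6 (step 6): P = [2, 5, 6] / [4, 9] / [8];  Q = [1, 2, 3] / [4, 6] / [5]
  Insert 1 (step 7): P = [1, 5, 6] / [2, 9] / [4] / [8];  Q = [1, 2, 3] / [4, 6] / [5] / [7]
  Insert 7 (step 8): P = [1, 5, 6, 7] / [2, 9] / [4] / [8];  Q = [1, 2, 3, 8] / [4, 6] / [5] / [7]
  Insert 3 (step 9): P = [1, 3, 6, 7] / [2, 5] / [4, 9] / [8];  Q = [1, 2, 3, 8] / [4, 6] / [5, 9] / [7]
Final shape: (4, 2, 2, 1).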